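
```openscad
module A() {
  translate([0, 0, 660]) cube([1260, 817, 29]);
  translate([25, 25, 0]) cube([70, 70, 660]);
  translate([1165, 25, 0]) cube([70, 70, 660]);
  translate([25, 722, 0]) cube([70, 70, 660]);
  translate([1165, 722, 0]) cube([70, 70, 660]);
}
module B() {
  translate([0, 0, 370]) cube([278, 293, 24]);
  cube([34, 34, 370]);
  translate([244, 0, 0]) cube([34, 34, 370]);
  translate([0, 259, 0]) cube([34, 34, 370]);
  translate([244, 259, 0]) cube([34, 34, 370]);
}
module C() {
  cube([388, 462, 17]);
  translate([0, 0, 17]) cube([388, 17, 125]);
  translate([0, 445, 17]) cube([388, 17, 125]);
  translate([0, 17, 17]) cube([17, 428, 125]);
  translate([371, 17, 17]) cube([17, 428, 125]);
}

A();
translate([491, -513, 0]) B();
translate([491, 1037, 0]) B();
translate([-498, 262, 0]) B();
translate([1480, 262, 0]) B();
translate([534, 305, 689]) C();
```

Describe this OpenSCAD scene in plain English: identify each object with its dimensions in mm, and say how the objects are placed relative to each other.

A is a rectangular dining table. The top is 1260×817×29 mm with its upper surface at z = 689 mm. It stands on four 70×70 mm square legs, each inset 25 mm from the nearest pair of top edges, running from the floor to the underside of the top.

B is a simple wooden stool: a rectangular seat 278 mm (x) by 293 mm (y), 24 mm thick, top face at z = 394 mm, on four square legs, each 34×34 mm in cross-section. The legs rest on z = 0, each flush with a corner of the seat.

C is an open-topped rectangular box: outside dimensions 388×462×142 mm, with a uniform wall and base thickness of 17 mm. The base is a full 388×462 slab on the floor; four walls sit on top of the base. The front and back walls (the −y and +y sides) span the full width; the two side walls fit between them.

Four stools sit around the table at the −y, +y, −x, +x sides. The open box is on top of the table.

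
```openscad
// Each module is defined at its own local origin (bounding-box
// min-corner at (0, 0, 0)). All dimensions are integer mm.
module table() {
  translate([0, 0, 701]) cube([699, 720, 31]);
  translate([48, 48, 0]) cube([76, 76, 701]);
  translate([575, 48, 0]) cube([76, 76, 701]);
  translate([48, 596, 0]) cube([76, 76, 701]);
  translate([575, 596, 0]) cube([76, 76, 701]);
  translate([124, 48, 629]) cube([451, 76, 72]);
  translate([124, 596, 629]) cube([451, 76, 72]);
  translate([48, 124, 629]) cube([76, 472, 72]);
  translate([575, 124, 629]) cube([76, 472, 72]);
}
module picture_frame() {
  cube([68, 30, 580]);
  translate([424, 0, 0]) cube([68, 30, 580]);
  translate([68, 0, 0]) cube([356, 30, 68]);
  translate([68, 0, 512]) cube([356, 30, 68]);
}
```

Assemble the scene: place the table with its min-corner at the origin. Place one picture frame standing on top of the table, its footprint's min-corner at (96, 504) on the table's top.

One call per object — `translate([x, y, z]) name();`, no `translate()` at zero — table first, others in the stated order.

table();
translate([96, 504, 732]) picture_frame();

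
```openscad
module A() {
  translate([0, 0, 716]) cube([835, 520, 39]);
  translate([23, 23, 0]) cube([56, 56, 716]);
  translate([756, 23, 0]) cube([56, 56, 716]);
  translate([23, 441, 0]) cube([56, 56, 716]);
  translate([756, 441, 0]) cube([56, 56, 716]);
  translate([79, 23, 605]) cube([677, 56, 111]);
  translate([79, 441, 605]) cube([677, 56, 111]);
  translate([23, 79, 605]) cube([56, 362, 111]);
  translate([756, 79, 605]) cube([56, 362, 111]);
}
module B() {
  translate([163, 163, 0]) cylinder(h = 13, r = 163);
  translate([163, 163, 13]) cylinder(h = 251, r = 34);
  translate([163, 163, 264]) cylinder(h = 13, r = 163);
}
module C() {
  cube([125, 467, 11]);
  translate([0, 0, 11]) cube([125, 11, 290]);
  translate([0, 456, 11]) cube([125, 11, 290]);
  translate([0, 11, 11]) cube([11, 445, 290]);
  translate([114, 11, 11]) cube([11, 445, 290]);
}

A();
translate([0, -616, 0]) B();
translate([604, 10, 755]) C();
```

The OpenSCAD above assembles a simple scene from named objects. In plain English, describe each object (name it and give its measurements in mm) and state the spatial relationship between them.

A is a table: top 835 mm (x) × 520 mm (y), 39 mm thick, upper face at z = 755 mm, on four 56×56 mm square legs, each inset 23 mm from the nearest pair of top edges, running from z = 0 to the bottom of the top. Four apron rails, 56 mm thick and 111 mm tall, run between adjacent legs with their top edges flush with the underside of the top and their outer faces flush with the legs' outer faces.

B is a spool: two coaxial disc flanges of radius 163 mm and thickness 13 mm, joined by a core cylinder of radius 34 mm and height 251 mm. The lower flange rests on z = 0 and the three cylinders share a vertical axis.

C is an open-topped rectangular box: outside dimensions 125×467×301 mm, with a uniform wall and base thickness of 11 mm. The base is a full 125×467 slab on the floor; four walls sit on top of the base. The front and back walls (the −y and +y sides) span the full width; the two side walls fit between them.

The spool is on the floor beside the table on its −y side. The open box is on top of the table.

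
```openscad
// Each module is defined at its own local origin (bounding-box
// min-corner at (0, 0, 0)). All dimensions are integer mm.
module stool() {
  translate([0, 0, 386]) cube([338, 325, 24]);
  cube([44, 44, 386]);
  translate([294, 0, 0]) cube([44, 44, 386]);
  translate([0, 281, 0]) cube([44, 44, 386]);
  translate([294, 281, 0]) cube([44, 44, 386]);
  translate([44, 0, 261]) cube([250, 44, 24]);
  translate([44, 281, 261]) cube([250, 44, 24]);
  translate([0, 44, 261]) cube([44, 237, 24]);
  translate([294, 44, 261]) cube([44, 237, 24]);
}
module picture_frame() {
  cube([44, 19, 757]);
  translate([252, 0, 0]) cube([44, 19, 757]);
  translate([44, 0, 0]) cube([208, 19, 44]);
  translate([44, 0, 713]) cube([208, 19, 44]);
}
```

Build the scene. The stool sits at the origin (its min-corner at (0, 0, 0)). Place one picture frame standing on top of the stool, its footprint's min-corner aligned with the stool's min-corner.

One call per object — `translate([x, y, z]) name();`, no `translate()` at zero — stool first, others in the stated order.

stool();
translate([0, 0, 410]) picture_frame();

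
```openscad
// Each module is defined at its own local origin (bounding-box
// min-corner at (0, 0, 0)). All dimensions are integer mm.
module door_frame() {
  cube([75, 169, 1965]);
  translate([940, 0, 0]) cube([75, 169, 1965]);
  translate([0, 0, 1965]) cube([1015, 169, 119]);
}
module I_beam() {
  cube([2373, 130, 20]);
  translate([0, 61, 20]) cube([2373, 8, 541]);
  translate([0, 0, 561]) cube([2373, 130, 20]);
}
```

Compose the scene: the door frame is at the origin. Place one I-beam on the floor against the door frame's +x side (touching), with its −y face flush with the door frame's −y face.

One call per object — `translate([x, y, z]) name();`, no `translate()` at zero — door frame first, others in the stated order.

door_frame();
translate([1015, 0, 0]) I_beam();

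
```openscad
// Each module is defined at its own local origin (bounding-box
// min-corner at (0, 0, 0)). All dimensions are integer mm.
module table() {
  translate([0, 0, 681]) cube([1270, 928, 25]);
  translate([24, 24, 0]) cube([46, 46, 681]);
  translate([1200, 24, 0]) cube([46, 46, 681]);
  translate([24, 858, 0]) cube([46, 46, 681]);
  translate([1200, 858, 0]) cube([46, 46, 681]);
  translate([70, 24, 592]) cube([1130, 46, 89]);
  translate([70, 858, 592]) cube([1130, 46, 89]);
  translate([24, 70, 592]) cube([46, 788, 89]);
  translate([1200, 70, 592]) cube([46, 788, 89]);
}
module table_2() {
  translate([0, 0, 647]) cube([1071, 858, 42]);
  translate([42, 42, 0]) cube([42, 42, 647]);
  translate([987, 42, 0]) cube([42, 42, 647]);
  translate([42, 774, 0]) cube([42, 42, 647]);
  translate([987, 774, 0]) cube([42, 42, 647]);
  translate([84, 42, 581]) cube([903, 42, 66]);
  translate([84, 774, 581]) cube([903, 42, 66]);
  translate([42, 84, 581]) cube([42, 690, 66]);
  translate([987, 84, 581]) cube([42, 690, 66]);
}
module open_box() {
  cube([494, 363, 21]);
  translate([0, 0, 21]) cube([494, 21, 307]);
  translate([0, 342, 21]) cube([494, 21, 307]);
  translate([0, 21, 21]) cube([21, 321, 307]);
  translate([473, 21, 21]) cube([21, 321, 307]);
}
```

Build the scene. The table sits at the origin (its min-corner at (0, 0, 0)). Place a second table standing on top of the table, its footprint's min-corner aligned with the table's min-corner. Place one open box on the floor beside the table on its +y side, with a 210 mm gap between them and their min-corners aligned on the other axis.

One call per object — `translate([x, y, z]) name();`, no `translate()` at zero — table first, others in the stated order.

table();
translate([0, 0, 706]) table_2();
translate([0, 1138, 0]) open_box();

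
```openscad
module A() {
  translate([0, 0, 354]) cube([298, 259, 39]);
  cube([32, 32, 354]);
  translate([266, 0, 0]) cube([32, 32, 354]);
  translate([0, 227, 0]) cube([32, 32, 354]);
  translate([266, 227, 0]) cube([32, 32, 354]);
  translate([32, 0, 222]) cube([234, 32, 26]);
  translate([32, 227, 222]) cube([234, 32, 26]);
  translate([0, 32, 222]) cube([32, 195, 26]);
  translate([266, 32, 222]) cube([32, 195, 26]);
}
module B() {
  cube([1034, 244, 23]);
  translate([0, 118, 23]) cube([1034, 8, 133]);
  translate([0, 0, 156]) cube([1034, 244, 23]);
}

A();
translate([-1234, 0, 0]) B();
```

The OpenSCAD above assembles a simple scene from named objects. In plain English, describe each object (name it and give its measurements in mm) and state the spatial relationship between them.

A is a four-legged stool. The seat is a 298×259×39 mm slab whose top surface is at z = 393 mm; four square legs, each 32×32 mm in cross-section, run from the floor (z = 0) to the underside of the seat, each flush with a corner of the seat. Four stretchers, 32 mm wide and 26 mm tall, connect adjacent legs with their undersides at z = 222 mm, each running between the inner faces of the legs it joins and aligned with the legs' outer faces on the other axis.

B is an I-beam lying along x, 1034 mm long. Overall section height 179 mm. Two flanges 244 mm wide (y) and 23 mm thick, one on the floor and one at the top; a web 8 mm thick runs between them, centred on the flange width.

The I-beam is on the floor beside the stool on its −x side.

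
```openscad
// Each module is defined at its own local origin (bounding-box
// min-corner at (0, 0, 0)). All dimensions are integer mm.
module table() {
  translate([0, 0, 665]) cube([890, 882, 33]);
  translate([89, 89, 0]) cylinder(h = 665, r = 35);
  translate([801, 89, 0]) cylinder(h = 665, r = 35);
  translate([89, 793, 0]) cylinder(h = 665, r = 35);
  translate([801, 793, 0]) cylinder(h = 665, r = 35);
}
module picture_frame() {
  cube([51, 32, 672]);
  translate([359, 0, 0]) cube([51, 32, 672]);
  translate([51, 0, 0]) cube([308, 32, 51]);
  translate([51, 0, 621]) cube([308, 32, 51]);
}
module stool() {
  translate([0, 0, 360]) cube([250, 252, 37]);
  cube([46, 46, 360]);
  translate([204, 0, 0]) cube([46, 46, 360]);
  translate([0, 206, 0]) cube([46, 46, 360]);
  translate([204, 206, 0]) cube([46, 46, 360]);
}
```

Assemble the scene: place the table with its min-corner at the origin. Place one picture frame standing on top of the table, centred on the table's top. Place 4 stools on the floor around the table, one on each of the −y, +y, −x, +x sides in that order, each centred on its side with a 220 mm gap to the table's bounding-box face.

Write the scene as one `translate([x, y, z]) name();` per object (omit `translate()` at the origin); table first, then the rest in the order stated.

table();
translate([240, 425, 698]) picture_frame();
translate([320, -472, 0]) stool();
translate([320, 1102, 0]) stool();
translate([-470, 315, 0]) stool();
translate([1110, 315, 0]) stool();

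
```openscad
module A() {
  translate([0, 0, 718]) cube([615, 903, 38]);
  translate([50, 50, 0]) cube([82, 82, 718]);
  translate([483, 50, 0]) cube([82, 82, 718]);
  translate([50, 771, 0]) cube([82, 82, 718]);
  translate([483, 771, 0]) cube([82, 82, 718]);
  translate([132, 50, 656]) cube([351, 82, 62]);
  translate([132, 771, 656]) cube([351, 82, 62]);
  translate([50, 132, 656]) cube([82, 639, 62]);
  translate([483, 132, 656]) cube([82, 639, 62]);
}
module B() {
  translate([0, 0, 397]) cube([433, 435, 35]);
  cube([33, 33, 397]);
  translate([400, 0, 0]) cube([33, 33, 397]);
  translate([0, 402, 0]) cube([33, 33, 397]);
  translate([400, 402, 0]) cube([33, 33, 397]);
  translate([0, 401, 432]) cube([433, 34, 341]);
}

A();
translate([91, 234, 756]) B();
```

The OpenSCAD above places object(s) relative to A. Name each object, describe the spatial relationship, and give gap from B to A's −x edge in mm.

A is a table. B is a chair. The chair is on top of the table, centred. The gap from the chair to the table's −x edge is 91 mm.

The chair's min-x is at 91; the table's min-x is 0; gap = 91 mm.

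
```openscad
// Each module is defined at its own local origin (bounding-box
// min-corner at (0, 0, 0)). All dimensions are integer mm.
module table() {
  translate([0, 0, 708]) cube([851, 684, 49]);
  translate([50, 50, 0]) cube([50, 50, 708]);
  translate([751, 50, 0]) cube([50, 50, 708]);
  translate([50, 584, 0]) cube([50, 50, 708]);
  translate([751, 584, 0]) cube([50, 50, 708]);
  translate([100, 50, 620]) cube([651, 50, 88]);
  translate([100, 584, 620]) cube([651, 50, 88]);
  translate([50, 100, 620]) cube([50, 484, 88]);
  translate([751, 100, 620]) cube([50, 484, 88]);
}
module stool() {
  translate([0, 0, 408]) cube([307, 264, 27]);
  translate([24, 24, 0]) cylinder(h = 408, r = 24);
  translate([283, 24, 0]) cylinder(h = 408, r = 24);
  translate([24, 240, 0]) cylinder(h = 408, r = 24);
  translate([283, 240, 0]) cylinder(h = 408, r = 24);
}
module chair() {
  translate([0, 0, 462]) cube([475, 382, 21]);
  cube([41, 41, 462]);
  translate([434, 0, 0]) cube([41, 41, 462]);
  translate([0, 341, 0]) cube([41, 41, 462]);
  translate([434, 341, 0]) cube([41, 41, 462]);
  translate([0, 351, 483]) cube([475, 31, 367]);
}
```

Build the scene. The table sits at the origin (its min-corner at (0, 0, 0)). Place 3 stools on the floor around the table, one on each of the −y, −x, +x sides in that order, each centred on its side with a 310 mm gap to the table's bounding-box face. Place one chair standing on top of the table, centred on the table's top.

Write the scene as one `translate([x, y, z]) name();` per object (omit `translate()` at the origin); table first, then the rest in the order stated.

table();
translate([272, -574, 0]) stool();
translate([-617, 210, 0]) stool();
translate([1161, 210, 0]) stool();
translate([188, 151, 757]) chair();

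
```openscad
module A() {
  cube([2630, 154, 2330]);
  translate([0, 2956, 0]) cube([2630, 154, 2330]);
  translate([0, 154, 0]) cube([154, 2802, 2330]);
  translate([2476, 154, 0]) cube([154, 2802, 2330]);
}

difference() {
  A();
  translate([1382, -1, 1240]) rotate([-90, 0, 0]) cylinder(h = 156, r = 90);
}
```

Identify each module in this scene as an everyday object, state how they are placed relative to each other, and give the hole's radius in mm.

A is a house frame. The house frame has a circular hole through its front wall. The hole's radius is 90 mm.

The subtracted cylinder has r = 90 mm.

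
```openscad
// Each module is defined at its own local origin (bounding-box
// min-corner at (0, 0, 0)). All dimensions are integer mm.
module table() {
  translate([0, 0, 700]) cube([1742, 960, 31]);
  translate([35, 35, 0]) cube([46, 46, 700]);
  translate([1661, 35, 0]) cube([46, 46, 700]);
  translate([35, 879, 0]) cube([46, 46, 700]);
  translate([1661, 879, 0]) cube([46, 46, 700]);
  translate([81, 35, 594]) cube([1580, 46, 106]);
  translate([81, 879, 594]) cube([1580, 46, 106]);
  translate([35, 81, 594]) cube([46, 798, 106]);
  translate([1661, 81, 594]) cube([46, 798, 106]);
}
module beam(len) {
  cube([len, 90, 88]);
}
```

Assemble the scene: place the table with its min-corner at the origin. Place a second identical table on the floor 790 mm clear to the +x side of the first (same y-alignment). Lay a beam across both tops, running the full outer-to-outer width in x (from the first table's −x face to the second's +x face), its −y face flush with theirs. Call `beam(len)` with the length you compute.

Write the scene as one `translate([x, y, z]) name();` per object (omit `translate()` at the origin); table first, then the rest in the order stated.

table();
translate([2532, 0, 0]) table();
translate([0, 0, 731]) beam(4274);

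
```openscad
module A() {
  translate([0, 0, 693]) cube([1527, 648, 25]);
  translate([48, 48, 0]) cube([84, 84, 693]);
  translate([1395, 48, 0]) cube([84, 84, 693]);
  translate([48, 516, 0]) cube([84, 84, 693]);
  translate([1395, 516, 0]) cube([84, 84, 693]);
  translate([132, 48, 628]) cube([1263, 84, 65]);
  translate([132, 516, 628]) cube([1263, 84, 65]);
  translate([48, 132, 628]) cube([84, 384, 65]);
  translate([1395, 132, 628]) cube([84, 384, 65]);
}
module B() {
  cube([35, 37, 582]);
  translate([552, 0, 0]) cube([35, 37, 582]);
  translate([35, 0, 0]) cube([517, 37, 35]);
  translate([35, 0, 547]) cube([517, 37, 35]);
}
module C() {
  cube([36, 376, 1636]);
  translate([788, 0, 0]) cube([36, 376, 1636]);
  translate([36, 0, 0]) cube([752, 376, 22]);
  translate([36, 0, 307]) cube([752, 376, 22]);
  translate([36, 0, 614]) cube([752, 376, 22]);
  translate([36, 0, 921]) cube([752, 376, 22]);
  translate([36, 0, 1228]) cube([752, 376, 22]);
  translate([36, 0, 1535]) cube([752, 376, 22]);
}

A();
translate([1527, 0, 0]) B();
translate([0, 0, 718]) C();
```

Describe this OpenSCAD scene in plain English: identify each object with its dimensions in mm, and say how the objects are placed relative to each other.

A is a table: top 1527 mm (x) × 648 mm (y), 25 mm thick, upper face at z = 718 mm, on four 84×84 mm square legs, each inset 48 mm from the nearest pair of top edges, running from z = 0 to the bottom of the top. Four apron rails, 84 mm thick and 65 mm tall, run between adjacent legs with their top edges flush with the underside of the top and their outer faces flush with the legs' outer faces.

B is a rectangular picture frame lying in the x–z plane (depth along y). The opening is 517 mm wide (x) by 512 mm tall (z), surrounded by a border 35 mm wide on all four sides. The frame is 37 mm deep and is made of two full-height vertical stiles with two horizontal rails fitted between them.

C is a bookshelf 824 mm wide overall, 376 mm deep and 1636 mm tall. The two sides are 36 mm thick vertical panels. 6 horizontal shelves of 22 mm thickness span between the inner faces of the sides; the lowest shelf sits on the floor and shelves are stacked with a clear vertical gap of 285 mm between each pair.

The picture frame is against the table's +x side, with their −y faces flush. The bookshelf is on top of the table.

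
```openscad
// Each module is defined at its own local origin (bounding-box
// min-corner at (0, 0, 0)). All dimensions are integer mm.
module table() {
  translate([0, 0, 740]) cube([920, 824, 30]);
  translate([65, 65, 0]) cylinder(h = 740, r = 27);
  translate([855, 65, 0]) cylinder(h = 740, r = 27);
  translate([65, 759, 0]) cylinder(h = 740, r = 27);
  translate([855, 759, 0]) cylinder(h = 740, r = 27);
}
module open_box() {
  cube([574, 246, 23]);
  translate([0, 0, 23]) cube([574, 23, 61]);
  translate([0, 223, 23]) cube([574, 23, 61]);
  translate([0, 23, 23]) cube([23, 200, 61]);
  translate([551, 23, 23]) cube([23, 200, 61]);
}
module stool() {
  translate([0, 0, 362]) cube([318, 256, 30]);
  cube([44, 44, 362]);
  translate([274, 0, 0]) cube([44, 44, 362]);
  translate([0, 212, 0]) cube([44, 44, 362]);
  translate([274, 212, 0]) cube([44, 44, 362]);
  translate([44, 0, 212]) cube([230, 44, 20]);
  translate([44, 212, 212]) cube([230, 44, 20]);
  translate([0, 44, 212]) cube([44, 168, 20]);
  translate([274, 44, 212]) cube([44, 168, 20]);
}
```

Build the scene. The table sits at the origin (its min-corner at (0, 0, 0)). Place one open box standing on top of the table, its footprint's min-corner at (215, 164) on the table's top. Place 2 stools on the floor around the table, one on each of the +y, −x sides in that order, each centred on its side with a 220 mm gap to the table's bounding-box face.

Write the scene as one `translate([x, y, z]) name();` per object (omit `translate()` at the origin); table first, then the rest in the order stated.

table();
translate([215, 164, 770]) open_box();
translate([301, 1044, 0]) stool();
translate([-538, 284, 0]) stool();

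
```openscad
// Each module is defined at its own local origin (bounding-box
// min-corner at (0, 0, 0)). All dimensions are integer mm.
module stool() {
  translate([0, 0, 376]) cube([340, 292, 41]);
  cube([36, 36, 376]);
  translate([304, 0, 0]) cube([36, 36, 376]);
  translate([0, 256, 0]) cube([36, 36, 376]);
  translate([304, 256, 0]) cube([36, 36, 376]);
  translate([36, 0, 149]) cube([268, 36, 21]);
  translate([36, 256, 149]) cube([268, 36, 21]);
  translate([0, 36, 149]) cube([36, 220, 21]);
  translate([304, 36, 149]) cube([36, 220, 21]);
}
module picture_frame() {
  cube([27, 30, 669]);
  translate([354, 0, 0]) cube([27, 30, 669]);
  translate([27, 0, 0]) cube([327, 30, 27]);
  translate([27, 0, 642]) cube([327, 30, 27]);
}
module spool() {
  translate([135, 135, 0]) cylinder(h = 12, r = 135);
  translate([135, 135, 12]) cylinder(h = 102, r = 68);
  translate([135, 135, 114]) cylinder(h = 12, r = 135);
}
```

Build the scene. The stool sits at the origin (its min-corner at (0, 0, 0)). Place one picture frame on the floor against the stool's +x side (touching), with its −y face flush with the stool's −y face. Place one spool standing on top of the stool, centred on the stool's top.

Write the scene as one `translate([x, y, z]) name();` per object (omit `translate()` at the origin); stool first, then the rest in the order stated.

stool();
translate([340, 0, 0]) picture_frame();
translate([35, 11, 417]) spool();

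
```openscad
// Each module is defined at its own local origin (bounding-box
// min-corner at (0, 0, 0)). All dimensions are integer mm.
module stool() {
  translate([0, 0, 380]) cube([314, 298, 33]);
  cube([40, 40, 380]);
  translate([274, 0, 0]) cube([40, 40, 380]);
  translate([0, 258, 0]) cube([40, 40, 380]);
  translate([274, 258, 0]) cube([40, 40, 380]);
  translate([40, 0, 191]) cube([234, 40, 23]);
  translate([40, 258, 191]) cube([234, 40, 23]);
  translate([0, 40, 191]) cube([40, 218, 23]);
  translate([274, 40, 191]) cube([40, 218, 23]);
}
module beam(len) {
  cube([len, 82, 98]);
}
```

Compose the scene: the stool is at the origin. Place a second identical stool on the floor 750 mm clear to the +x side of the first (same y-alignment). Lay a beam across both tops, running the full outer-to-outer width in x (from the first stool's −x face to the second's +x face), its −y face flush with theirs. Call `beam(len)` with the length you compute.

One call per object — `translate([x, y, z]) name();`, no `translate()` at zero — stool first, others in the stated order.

stool();
translate([1064, 0, 0]) stool();
translate([0, 0, 413]) beam(1378);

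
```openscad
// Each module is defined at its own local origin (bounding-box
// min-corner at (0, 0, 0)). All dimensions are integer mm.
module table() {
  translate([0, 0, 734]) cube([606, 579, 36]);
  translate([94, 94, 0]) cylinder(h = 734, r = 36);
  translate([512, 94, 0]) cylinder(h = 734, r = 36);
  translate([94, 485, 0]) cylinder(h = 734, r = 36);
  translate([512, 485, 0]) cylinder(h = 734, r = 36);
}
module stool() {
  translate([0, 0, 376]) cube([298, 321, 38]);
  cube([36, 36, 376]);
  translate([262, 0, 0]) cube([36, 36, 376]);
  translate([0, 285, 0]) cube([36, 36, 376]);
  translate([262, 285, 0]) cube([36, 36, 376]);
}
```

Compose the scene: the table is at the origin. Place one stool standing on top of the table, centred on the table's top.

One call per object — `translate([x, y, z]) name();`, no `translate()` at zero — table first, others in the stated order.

table();
translate([154, 129, 770]) stool();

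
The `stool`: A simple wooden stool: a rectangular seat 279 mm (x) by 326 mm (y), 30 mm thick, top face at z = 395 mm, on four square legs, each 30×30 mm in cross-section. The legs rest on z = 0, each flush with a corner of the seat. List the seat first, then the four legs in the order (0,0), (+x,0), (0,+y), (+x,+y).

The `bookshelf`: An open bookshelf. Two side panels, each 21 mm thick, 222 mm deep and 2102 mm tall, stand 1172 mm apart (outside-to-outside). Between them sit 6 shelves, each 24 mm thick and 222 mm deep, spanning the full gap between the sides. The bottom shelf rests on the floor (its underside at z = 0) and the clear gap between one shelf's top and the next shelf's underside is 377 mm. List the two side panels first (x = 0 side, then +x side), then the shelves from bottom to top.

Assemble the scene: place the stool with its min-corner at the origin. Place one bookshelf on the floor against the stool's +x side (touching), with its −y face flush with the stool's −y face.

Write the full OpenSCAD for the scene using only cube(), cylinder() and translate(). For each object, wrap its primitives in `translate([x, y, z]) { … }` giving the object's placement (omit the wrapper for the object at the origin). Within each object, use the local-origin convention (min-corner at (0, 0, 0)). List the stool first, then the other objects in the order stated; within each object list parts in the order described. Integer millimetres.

translate([0, 0, 365]) cube([279, 326, 30]);
cube([30, 30, 365]);
translate([249, 0, 0]) cube([30, 30, 365]);
translate([0, 296, 0]) cube([30, 30, 365]);
translate([249, 296, 0]) cube([30, 30, 365]);
translate([279, 0, 0]) {
  cube([21, 222, 2102]);
  translate([1151, 0, 0]) cube([21, 222, 2102]);
  translate([21, 0, 0]) cube([1130, 222, 24]);
  translate([21, 0, 401]) cube([1130, 222, 24]);
  translate([21, 0, 802]) cube([1130, 222, 24]);
  translate([21, 0, 1203]) cube([1130, 222, 24]);
  translate([21, 0, 1604]) cube([1130, 222, 24]);
  translate([21, 0, 2005]) cube([1130, 222, 24]);
}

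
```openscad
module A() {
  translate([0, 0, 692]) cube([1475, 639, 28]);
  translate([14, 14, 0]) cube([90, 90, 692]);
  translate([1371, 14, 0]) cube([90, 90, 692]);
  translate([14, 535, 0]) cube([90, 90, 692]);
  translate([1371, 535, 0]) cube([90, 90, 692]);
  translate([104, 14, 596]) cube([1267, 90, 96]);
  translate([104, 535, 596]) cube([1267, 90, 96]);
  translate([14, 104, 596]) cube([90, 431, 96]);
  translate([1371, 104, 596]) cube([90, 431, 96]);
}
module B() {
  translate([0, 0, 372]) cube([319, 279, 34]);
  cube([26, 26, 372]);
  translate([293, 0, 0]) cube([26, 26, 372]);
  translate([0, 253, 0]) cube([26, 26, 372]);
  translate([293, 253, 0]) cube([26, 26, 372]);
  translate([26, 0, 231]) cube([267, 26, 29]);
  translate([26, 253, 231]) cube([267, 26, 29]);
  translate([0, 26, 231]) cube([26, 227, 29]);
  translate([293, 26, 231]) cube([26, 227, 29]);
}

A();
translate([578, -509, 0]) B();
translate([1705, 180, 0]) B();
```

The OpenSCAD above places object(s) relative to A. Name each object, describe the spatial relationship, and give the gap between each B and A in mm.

Each stool's nearest face is 230 mm from the table's bounding box.

A is a table. B is a stool. Two stools sit around the table at the −y, +x sides. The gap between each stool and the table is 230 mm.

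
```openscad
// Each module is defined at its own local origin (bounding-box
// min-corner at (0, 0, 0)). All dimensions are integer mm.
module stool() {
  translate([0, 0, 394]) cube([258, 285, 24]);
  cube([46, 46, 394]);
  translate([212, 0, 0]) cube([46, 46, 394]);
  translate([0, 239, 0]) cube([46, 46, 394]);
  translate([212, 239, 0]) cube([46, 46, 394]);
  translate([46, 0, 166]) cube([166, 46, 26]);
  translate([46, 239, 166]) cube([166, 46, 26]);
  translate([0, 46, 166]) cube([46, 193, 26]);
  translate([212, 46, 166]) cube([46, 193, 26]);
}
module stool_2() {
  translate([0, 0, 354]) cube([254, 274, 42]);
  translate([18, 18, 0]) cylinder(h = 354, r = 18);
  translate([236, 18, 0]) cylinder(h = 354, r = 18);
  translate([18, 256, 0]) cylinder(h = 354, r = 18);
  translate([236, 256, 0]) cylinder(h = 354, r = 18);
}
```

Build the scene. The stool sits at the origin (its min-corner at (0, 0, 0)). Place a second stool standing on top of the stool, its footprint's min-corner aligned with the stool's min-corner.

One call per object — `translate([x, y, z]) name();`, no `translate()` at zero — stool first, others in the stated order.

stool();
translate([0, 0, 418]) stool_2();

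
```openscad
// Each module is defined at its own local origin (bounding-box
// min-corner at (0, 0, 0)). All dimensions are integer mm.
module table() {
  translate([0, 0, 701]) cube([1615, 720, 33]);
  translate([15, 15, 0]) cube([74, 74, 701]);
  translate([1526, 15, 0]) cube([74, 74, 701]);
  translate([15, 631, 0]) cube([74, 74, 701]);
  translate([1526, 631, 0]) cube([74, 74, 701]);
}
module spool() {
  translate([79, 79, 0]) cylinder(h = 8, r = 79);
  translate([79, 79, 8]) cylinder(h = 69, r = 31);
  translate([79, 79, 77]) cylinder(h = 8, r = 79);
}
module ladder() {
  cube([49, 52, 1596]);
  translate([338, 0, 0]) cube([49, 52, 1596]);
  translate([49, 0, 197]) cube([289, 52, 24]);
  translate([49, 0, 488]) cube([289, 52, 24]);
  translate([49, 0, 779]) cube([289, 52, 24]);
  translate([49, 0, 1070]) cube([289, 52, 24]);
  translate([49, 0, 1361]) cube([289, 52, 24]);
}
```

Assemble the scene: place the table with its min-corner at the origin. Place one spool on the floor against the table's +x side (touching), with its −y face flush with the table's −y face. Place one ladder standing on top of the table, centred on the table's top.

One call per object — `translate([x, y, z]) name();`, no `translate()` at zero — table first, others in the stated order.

table();
translate([1615, 0, 0]) spool();
translate([614, 334, 734]) ladder();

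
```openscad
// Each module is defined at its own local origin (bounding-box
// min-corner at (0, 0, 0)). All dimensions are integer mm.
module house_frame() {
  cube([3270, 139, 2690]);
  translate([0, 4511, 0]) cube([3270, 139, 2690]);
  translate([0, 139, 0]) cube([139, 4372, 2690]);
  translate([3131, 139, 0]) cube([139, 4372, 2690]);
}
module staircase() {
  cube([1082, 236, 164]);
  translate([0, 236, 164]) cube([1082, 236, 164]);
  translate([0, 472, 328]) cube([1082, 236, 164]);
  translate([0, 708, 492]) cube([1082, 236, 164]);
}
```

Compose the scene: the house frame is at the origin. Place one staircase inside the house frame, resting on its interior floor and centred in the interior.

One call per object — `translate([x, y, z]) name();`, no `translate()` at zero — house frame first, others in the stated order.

house_frame();
translate([1094, 1853, 0]) staircase();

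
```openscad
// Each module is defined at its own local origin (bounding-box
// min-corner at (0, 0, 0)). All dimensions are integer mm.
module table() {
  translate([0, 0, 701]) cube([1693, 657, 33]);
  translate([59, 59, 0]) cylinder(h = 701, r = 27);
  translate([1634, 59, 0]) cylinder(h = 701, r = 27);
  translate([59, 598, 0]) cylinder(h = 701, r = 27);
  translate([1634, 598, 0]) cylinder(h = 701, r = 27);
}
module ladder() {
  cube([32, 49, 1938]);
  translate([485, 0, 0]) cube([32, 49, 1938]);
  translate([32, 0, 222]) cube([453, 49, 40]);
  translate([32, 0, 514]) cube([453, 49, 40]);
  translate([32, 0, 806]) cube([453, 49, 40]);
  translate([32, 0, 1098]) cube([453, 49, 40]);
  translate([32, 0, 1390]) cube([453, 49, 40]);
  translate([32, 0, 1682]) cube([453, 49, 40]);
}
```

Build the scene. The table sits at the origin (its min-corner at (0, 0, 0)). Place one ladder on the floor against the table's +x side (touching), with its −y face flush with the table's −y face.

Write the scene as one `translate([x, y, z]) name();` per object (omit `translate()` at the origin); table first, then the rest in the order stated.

table();
translate([1693, 0, 0]) ladder();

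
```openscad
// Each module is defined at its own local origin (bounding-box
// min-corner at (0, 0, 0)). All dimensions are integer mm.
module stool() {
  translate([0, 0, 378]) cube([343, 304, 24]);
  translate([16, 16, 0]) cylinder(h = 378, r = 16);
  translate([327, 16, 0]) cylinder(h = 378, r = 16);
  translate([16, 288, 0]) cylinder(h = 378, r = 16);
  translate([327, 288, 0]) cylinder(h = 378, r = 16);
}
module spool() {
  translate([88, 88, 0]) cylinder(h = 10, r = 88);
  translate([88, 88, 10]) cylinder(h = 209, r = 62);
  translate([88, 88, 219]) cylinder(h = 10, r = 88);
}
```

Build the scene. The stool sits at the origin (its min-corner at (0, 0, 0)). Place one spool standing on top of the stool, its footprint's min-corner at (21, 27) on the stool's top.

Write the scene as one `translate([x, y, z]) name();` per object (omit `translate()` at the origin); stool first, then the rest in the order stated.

stool();
translate([21, 27, 402]) spool();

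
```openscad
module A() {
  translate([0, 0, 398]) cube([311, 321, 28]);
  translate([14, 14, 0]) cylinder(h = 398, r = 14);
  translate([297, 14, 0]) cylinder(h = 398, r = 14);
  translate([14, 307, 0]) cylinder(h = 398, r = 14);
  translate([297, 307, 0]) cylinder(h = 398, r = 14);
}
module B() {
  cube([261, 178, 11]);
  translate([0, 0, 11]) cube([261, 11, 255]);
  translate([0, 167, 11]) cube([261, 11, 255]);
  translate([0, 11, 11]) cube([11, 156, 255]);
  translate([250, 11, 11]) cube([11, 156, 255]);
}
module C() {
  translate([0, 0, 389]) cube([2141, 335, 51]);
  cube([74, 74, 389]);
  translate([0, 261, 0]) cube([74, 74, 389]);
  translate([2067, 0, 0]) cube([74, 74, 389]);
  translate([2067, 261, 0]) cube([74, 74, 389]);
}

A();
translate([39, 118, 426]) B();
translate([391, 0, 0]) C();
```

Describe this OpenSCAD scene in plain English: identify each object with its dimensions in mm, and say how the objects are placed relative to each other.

A is a four-legged stool. The seat is 311×321 mm, 28 mm thick, top at z = 426 mm. It stands on four round legs, each 28 mm in diameter, from z = 0 to the seat underside, each leg's axis is inset half a diameter from the nearest pair of seat edges (so the leg's bounding box is flush with the corner).

B is an open-topped rectangular box: outside dimensions 261×178×266 mm, with a uniform wall and base thickness of 11 mm. The base is a full 261×178 slab on the floor; four walls sit on top of the base. The front and back walls (the −y and +y sides) span the full width; the two side walls fit between them.

C is a bench: a 2141×335 mm seat slab, 51 mm thick, top at z = 440 mm, on four 74×74 mm square legs flush with the seat corners and standing on z = 0.

The open box is on top of the stool. The bench is on the floor beside the stool on its +x side.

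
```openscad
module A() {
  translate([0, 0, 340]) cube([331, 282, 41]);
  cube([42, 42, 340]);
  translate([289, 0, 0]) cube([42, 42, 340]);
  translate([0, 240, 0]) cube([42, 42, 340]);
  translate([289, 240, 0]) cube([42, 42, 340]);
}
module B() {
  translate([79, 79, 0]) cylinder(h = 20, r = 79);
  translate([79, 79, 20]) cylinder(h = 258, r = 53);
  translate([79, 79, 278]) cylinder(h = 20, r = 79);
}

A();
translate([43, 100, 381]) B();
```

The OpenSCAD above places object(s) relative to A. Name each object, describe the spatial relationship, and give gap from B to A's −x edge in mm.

The spool's min-x is at 43; the stool's min-x is 0; gap = 43 mm.

A is a stool. B is a spool. The spool is on top of the stool. The gap from the spool to the stool's −x edge is 43 mm.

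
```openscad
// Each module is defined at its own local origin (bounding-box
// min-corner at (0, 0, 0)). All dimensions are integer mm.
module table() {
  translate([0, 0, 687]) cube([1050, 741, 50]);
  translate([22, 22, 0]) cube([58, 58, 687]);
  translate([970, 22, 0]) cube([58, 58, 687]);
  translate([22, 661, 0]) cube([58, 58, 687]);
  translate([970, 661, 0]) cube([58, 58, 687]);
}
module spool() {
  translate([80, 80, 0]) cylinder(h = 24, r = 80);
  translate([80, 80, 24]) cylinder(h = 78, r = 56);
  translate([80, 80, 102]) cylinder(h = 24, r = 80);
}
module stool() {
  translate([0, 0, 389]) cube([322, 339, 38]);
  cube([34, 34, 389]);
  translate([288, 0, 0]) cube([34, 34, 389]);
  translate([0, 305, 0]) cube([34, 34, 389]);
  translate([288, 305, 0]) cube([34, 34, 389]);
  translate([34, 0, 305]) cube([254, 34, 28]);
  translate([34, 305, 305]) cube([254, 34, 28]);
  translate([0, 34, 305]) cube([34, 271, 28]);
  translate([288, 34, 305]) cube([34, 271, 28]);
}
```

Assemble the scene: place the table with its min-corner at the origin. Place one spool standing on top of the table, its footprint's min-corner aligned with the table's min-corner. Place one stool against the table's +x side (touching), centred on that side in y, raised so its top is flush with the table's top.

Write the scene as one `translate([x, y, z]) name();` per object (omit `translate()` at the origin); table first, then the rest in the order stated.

table();
translate([0, 0, 737]) spool();
translate([1050, 201, 310]) stool();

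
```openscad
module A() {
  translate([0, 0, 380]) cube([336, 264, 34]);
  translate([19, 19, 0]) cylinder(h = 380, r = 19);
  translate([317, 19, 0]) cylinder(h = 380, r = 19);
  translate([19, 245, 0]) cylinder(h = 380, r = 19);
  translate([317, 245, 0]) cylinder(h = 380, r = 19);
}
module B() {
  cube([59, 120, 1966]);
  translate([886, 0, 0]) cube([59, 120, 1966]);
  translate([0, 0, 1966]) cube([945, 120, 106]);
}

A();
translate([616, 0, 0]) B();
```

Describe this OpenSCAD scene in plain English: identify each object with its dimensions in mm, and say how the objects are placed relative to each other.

A is a four-legged stool. The seat is 336×264 mm, 34 mm thick, top at z = 414 mm. It stands on four round legs, each 38 mm in diameter, from z = 0 to the seat underside, each leg's axis is inset half a diameter from the nearest pair of seat edges (so the leg's bounding box is flush with the corner).

B is a rectangular door frame: two vertical jambs of 59×120 mm section, 1966 mm tall, with a clear opening 827 mm wide between their inner faces. A header 106 mm tall and 120 mm deep lies on top of the jambs and spans the full outside width.

The door frame is on the floor beside the stool on its +x side.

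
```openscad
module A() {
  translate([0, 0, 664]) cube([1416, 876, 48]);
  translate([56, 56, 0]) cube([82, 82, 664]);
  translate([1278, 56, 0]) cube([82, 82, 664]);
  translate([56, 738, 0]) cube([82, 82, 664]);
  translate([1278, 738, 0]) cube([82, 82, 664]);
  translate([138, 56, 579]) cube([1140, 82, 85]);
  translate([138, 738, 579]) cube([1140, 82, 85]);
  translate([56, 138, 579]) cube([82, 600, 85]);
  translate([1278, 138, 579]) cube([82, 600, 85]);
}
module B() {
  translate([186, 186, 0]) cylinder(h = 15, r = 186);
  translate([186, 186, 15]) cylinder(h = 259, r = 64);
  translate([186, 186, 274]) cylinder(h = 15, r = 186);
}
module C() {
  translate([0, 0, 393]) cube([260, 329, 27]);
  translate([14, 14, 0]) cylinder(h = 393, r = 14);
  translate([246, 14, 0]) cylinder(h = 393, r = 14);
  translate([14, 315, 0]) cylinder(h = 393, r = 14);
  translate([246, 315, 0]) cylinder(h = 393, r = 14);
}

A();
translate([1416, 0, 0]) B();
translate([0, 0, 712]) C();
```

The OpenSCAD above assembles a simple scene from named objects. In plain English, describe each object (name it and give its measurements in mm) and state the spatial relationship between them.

A is a table: top 1416 mm (x) × 876 mm (y), 48 mm thick, upper face at z = 712 mm, on four 82×82 mm square legs, each inset 56 mm from the nearest pair of top edges, running from z = 0 to the bottom of the top. Four apron rails, 82 mm thick and 85 mm tall, run between adjacent legs with their top edges flush with the underside of the top and their outer faces flush with the legs' outer faces.

B is a spool: two coaxial disc flanges of radius 186 mm and thickness 15 mm, joined by a core cylinder of radius 64 mm and height 259 mm. The lower flange rests on z = 0 and the three cylinders share a vertical axis.

C is a four-legged stool. The seat is 260×329 mm, 27 mm thick, top at z = 420 mm. It stands on four round legs, each 28 mm in diameter, from z = 0 to the seat underside, each leg's axis is inset half a diameter from the nearest pair of seat edges (so the leg's bounding box is flush with the corner).

The spool is against the table's +x side, with their −y faces flush. The stool is on top of the table.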